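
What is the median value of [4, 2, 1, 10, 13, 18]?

7

Step 1: Sort the data in ascending order: [1, 2, 4, 10, 13, 18]
Step 2: The number of values is n = 6.
Step 3: Since n is even, the median is the average of positions 3 and 4:
  Median = (4 + 10) / 2 = 7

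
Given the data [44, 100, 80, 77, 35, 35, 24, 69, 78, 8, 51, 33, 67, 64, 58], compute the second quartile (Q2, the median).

58

Step 1: Sort the data: [8, 24, 33, 35, 35, 44, 51, 58, 64, 67, 69, 77, 78, 80, 100]
Step 2: n = 15
Step 3: Q2 is the median. Since n is odd, it is the middle value at position 8: 58
Step 4: Q2 = 58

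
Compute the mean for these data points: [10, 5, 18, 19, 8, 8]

11.3333

Step 1: Sum all values: 10 + 5 + 18 + 19 + 8 + 8 = 68
Step 2: Count the number of values: n = 6
Step 3: Mean = sum / n = 68 / 6 = 11.3333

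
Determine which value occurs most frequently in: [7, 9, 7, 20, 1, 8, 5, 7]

7

Step 1: Count the frequency of each value:
  1: appears 1 time(s)
  5: appears 1 time(s)
  7: appears 3 time(s)
  8: appears 1 time(s)
  9: appears 1 time(s)
  20: appears 1 time(s)
Step 2: The value 7 appears most frequently (3 times).
Step 3: Mode = 7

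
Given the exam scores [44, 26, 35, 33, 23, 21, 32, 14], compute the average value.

28.5

Step 1: Sum all values: 44 + 26 + 35 + 33 + 23 + 21 + 32 + 14 = 228
Step 2: Count the number of values: n = 8
Step 3: Mean = sum / n = 228 / 8 = 28.5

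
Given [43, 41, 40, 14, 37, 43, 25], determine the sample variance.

122.2381

Step 1: Compute the mean: (43 + 41 + 40 + 14 + 37 + 43 + 25) / 7 = 34.7143
Step 2: Compute squared deviations from the mean:
  (43 - 34.7143)^2 = 68.6531
  (41 - 34.7143)^2 = 39.5102
  (40 - 34.7143)^2 = 27.9388
  (14 - 34.7143)^2 = 429.0816
  (37 - 34.7143)^2 = 5.2245
  (43 - 34.7143)^2 = 68.6531
  (25 - 34.7143)^2 = 94.3673
Step 3: Sum of squared deviations = 733.4286
Step 4: Sample variance = 733.4286 / 6 = 122.2381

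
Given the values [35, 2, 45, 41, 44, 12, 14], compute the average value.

27.5714

Step 1: Sum all values: 35 + 2 + 45 + 41 + 44 + 12 + 14 = 193
Step 2: Count the number of values: n = 7
Step 3: Mean = sum / n = 193 / 7 = 27.5714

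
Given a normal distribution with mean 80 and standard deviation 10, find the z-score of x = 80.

0

Step 1: Recall the z-score formula: z = (x - mu) / sigma
Step 2: Substitute values: z = (80 - 80) / 10
Step 3: z = 0 / 10 = 0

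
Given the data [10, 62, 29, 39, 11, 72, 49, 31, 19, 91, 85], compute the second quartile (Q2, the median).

39

Step 1: Sort the data: [10, 11, 19, 29, 31, 39, 49, 62, 72, 85, 91]
Step 2: n = 11
Step 3: Q2 is the median. Since n is odd, it is the middle value at position 6: 39
Step 4: Q2 = 39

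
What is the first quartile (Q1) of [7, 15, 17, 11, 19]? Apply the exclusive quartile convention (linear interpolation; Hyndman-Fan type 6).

9

Step 1: Sort the data: [7, 11, 15, 17, 19]
Step 2: n = 5
Step 3: Using the exclusive quartile method:
  Q1 = 9
  Q2 (median) = 15
  Q3 = 18
  IQR = Q3 - Q1 = 18 - 9 = 9
Step 4: Q1 = 9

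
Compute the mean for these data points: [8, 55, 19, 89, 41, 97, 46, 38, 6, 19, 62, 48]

44

Step 1: Sum all values: 8 + 55 + 19 + 89 + 41 + 97 + 46 + 38 + 6 + 19 + 62 + 48 = 528
Step 2: Count the number of values: n = 12
Step 3: Mean = sum / n = 528 / 12 = 44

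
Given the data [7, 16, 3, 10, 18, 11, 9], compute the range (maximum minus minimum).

15

Step 1: Identify the maximum value: max = 18
Step 2: Identify the minimum value: min = 3
Step 3: Range = max - min = 18 - 3 = 15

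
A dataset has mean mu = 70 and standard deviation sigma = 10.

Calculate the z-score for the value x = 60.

-1

Step 1: Recall the z-score formula: z = (x - mu) / sigma
Step 2: Substitute values: z = (60 - 70) / 10
Step 3: z = -10 / 10 = -1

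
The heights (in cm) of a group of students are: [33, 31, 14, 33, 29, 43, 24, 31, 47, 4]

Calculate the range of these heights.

43

Step 1: Identify the maximum value: max = 47
Step 2: Identify the minimum value: min = 4
Step 3: Range = max - min = 47 - 4 = 43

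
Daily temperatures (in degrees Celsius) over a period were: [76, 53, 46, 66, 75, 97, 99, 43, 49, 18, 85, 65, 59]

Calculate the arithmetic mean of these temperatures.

63.9231

Step 1: Sum all values: 76 + 53 + 46 + 66 + 75 + 97 + 99 + 43 + 49 + 18 + 85 + 65 + 59 = 831
Step 2: Count the number of values: n = 13
Step 3: Mean = sum / n = 831 / 13 = 63.9231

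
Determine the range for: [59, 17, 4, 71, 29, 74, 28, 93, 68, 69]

89

Step 1: Identify the maximum value: max = 93
Step 2: Identify the minimum value: min = 4
Step 3: Range = max - min = 93 - 4 = 89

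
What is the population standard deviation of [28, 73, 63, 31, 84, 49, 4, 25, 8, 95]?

30.1164

Step 1: Compute the mean: 46
Step 2: Sum of squared deviations from the mean: 9070
Step 3: Population variance = 9070 / 10 = 907
Step 4: Standard deviation = sqrt(907) = 30.1164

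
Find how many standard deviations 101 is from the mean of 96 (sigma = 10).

0.5

Step 1: Recall the z-score formula: z = (x - mu) / sigma
Step 2: Substitute values: z = (101 - 96) / 10
Step 3: z = 5 / 10 = 0.5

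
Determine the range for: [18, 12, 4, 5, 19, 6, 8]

15

Step 1: Identify the maximum value: max = 19
Step 2: Identify the minimum value: min = 4
Step 3: Range = max - min = 19 - 4 = 15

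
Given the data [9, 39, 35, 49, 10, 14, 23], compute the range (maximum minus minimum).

40

Step 1: Identify the maximum value: max = 49
Step 2: Identify the minimum value: min = 9
Step 3: Range = max - min = 49 - 9 = 40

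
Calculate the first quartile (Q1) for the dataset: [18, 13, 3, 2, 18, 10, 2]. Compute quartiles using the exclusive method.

2

Step 1: Sort the data: [2, 2, 3, 10, 13, 18, 18]
Step 2: n = 7
Step 3: Using the exclusive quartile method:
  Q1 = 2
  Q2 (median) = 10
  Q3 = 18
  IQR = Q3 - Q1 = 18 - 2 = 16
Step 4: Q1 = 2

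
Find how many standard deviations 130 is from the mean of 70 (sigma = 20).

3

Step 1: Recall the z-score formula: z = (x - mu) / sigma
Step 2: Substitute values: z = (130 - 70) / 20
Step 3: z = 60 / 20 = 3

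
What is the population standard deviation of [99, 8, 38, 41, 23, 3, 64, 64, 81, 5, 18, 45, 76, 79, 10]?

30.8303

Step 1: Compute the mean: 43.6
Step 2: Sum of squared deviations from the mean: 14257.6
Step 3: Population variance = 14257.6 / 15 = 950.5067
Step 4: Standard deviation = sqrt(950.5067) = 30.8303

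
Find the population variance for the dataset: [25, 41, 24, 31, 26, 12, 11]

93.6327

Step 1: Compute the mean: (25 + 41 + 24 + 31 + 26 + 12 + 11) / 7 = 24.2857
Step 2: Compute squared deviations from the mean:
  (25 - 24.2857)^2 = 0.5102
  (41 - 24.2857)^2 = 279.3673
  (24 - 24.2857)^2 = 0.0816
  (31 - 24.2857)^2 = 45.0816
  (26 - 24.2857)^2 = 2.9388
  (12 - 24.2857)^2 = 150.9388
  (11 - 24.2857)^2 = 176.5102
Step 3: Sum of squared deviations = 655.4286
Step 4: Population variance = 655.4286 / 7 = 93.6327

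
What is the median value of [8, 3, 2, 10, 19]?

8

Step 1: Sort the data in ascending order: [2, 3, 8, 10, 19]
Step 2: The number of values is n = 5.
Step 3: Since n is odd, the median is the middle value at position 3: 8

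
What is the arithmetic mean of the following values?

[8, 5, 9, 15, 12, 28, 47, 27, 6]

17.4444

Step 1: Sum all values: 8 + 5 + 9 + 15 + 12 + 28 + 47 + 27 + 6 = 157
Step 2: Count the number of values: n = 9
Step 3: Mean = sum / n = 157 / 9 = 17.4444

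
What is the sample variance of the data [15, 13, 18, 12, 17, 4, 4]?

33.1429

Step 1: Compute the mean: (15 + 13 + 18 + 12 + 17 + 4 + 4) / 7 = 11.8571
Step 2: Compute squared deviations from the mean:
  (15 - 11.8571)^2 = 9.8776
  (13 - 11.8571)^2 = 1.3061
  (18 - 11.8571)^2 = 37.7347
  (12 - 11.8571)^2 = 0.0204
  (17 - 11.8571)^2 = 26.449
  (4 - 11.8571)^2 = 61.7347
  (4 - 11.8571)^2 = 61.7347
Step 3: Sum of squared deviations = 198.8571
Step 4: Sample variance = 198.8571 / 6 = 33.1429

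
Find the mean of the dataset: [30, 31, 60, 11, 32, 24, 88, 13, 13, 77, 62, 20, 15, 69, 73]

41.2

Step 1: Sum all values: 30 + 31 + 60 + 11 + 32 + 24 + 88 + 13 + 13 + 77 + 62 + 20 + 15 + 69 + 73 = 618
Step 2: Count the number of values: n = 15
Step 3: Mean = sum / n = 618 / 15 = 41.2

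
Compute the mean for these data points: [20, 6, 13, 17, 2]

11.6

Step 1: Sum all values: 20 + 6 + 13 + 17 + 2 = 58
Step 2: Count the number of values: n = 5
Step 3: Mean = sum / n = 58 / 5 = 11.6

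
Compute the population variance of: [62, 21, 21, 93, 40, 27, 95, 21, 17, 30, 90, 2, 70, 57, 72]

895.1822

Step 1: Compute the mean: (62 + 21 + 21 + 93 + 40 + 27 + 95 + 21 + 17 + 30 + 90 + 2 + 70 + 57 + 72) / 15 = 47.8667
Step 2: Compute squared deviations from the mean:
  (62 - 47.8667)^2 = 199.7511
  (21 - 47.8667)^2 = 721.8178
  (21 - 47.8667)^2 = 721.8178
  (93 - 47.8667)^2 = 2037.0178
  (40 - 47.8667)^2 = 61.8844
  (27 - 47.8667)^2 = 435.4178
  (95 - 47.8667)^2 = 2221.5511
  (21 - 47.8667)^2 = 721.8178
  (17 - 47.8667)^2 = 952.7511
  (30 - 47.8667)^2 = 319.2178
  (90 - 47.8667)^2 = 1775.2178
  (2 - 47.8667)^2 = 2103.7511
  (70 - 47.8667)^2 = 489.8844
  (57 - 47.8667)^2 = 83.4178
  (72 - 47.8667)^2 = 582.4178
Step 3: Sum of squared deviations = 13427.7333
Step 4: Population variance = 13427.7333 / 15 = 895.1822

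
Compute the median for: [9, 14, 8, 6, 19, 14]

11.5

Step 1: Sort the data in ascending order: [6, 8, 9, 14, 14, 19]
Step 2: The number of values is n = 6.
Step 3: Since n is even, the median is the average of positions 3 and 4:
  Median = (9 + 14) / 2 = 11.5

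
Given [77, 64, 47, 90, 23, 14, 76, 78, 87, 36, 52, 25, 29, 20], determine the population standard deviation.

26.0917

Step 1: Compute the mean: 51.2857
Step 2: Sum of squared deviations from the mean: 9530.8571
Step 3: Population variance = 9530.8571 / 14 = 680.7755
Step 4: Standard deviation = sqrt(680.7755) = 26.0917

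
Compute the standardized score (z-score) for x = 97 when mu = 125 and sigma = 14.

-2

Step 1: Recall the z-score formula: z = (x - mu) / sigma
Step 2: Substitute values: z = (97 - 125) / 14
Step 3: z = -28 / 14 = -2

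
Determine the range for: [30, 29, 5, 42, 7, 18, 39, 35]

37

Step 1: Identify the maximum value: max = 42
Step 2: Identify the minimum value: min = 5
Step 3: Range = max - min = 42 - 5 = 37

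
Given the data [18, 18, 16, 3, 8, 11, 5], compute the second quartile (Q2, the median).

11

Step 1: Sort the data: [3, 5, 8, 11, 16, 18, 18]
Step 2: n = 7
Step 3: Q2 is the median. Since n is odd, it is the middle value at position 4: 11
Step 4: Q2 = 11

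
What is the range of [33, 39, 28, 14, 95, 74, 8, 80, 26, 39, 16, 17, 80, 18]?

87

Step 1: Identify the maximum value: max = 95
Step 2: Identify the minimum value: min = 8
Step 3: Range = max - min = 95 - 8 = 87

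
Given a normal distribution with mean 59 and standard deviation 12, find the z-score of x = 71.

1

Step 1: Recall the z-score formula: z = (x - mu) / sigma
Step 2: Substitute values: z = (71 - 59) / 12
Step 3: z = 12 / 12 = 1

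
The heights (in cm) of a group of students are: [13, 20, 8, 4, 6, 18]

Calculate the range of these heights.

16

Step 1: Identify the maximum value: max = 20
Step 2: Identify the minimum value: min = 4
Step 3: Range = max - min = 20 - 4 = 16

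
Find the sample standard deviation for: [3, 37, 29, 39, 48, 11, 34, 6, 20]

15.9356

Step 1: Compute the mean: 25.2222
Step 2: Sum of squared deviations from the mean: 2031.5556
Step 3: Sample variance = 2031.5556 / 8 = 253.9444
Step 4: Standard deviation = sqrt(253.9444) = 15.9356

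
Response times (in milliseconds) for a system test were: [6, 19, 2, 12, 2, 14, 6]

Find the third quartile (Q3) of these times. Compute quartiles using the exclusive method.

14

Step 1: Sort the data: [2, 2, 6, 6, 12, 14, 19]
Step 2: n = 7
Step 3: Using the exclusive quartile method:
  Q1 = 2
  Q2 (median) = 6
  Q3 = 14
  IQR = Q3 - Q1 = 14 - 2 = 12
Step 4: Q3 = 14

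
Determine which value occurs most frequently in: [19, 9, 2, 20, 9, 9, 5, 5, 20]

9

Step 1: Count the frequency of each value:
  2: appears 1 time(s)
  5: appears 2 time(s)
  9: appears 3 time(s)
  19: appears 1 time(s)
  20: appears 2 time(s)
Step 2: The value 9 appears most frequently (3 times).
Step 3: Mode = 9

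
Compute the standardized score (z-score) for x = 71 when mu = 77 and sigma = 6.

-1

Step 1: Recall the z-score formula: z = (x - mu) / sigma
Step 2: Substitute values: z = (71 - 77) / 6
Step 3: z = -6 / 6 = -1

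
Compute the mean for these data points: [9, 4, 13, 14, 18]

11.6

Step 1: Sum all values: 9 + 4 + 13 + 14 + 18 = 58
Step 2: Count the number of values: n = 5
Step 3: Mean = sum / n = 58 / 5 = 11.6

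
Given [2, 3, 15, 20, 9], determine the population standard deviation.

6.9109

Step 1: Compute the mean: 9.8
Step 2: Sum of squared deviations from the mean: 238.8
Step 3: Population variance = 238.8 / 5 = 47.76
Step 4: Standard deviation = sqrt(47.76) = 6.9109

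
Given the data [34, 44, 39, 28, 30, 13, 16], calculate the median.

30

Step 1: Sort the data in ascending order: [13, 16, 28, 30, 34, 39, 44]
Step 2: The number of values is n = 7.
Step 3: Since n is odd, the median is the middle value at position 4: 30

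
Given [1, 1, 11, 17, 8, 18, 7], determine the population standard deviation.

6.3471

Step 1: Compute the mean: 9
Step 2: Sum of squared deviations from the mean: 282
Step 3: Population variance = 282 / 7 = 40.2857
Step 4: Standard deviation = sqrt(40.2857) = 6.3471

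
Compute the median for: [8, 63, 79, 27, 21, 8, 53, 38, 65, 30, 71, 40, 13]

38

Step 1: Sort the data in ascending order: [8, 8, 13, 21, 27, 30, 38, 40, 53, 63, 65, 71, 79]
Step 2: The number of values is n = 13.
Step 3: Since n is odd, the median is the middle value at position 7: 38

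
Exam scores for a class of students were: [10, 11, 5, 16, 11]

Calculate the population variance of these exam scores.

12.24

Step 1: Compute the mean: (10 + 11 + 5 + 16 + 11) / 5 = 10.6
Step 2: Compute squared deviations from the mean:
  (10 - 10.6)^2 = 0.36
  (11 - 10.6)^2 = 0.16
  (5 - 10.6)^2 = 31.36
  (16 - 10.6)^2 = 29.16
  (11 - 10.6)^2 = 0.16
Step 3: Sum of squared deviations = 61.2
Step 4: Population variance = 61.2 / 5 = 12.24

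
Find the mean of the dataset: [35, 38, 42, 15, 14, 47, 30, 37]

32.25

Step 1: Sum all values: 35 + 38 + 42 + 15 + 14 + 47 + 30 + 37 = 258
Step 2: Count the number of values: n = 8
Step 3: Mean = sum / n = 258 / 8 = 32.25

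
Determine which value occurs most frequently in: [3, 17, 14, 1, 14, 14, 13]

14

Step 1: Count the frequency of each value:
  1: appears 1 time(s)
  3: appears 1 time(s)
  13: appears 1 time(s)
  14: appears 3 time(s)
  17: appears 1 time(s)
Step 2: The value 14 appears most frequently (3 times).
Step 3: Mode = 14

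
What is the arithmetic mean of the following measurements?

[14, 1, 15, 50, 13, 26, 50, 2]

21.375

Step 1: Sum all values: 14 + 1 + 15 + 50 + 13 + 26 + 50 + 2 = 171
Step 2: Count the number of values: n = 8
Step 3: Mean = sum / n = 171 / 8 = 21.375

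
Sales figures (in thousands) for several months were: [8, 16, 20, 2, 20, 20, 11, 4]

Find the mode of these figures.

20

Step 1: Count the frequency of each value:
  2: appears 1 time(s)
  4: appears 1 time(s)
  8: appears 1 time(s)
  11: appears 1 time(s)
  16: appears 1 time(s)
  20: appears 3 time(s)
Step 2: The value 20 appears most frequently (3 times).
Step 3: Mode = 20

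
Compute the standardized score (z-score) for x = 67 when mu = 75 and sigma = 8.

-1

Step 1: Recall the z-score formula: z = (x - mu) / sigma
Step 2: Substitute values: z = (67 - 75) / 8
Step 3: z = -8 / 8 = -1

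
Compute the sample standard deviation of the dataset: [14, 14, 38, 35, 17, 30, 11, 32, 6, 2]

12.8015

Step 1: Compute the mean: 19.9
Step 2: Sum of squared deviations from the mean: 1474.9
Step 3: Sample variance = 1474.9 / 9 = 163.8778
Step 4: Standard deviation = sqrt(163.8778) = 12.8015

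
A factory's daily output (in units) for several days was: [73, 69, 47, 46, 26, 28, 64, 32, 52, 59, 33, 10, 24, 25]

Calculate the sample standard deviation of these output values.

19.3629

Step 1: Compute the mean: 42
Step 2: Sum of squared deviations from the mean: 4874
Step 3: Sample variance = 4874 / 13 = 374.9231
Step 4: Standard deviation = sqrt(374.9231) = 19.3629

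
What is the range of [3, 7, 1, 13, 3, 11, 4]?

12

Step 1: Identify the maximum value: max = 13
Step 2: Identify the minimum value: min = 1
Step 3: Range = max - min = 13 - 1 = 12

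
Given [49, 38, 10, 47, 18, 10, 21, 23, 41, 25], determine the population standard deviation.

13.7899

Step 1: Compute the mean: 28.2
Step 2: Sum of squared deviations from the mean: 1901.6
Step 3: Population variance = 1901.6 / 10 = 190.16
Step 4: Standard deviation = sqrt(190.16) = 13.7899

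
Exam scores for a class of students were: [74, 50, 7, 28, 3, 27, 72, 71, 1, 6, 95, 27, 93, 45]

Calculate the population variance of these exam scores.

1043.4541

Step 1: Compute the mean: (74 + 50 + 7 + 28 + 3 + 27 + 72 + 71 + 1 + 6 + 95 + 27 + 93 + 45) / 14 = 42.7857
Step 2: Compute squared deviations from the mean:
  (74 - 42.7857)^2 = 974.3316
  (50 - 42.7857)^2 = 52.0459
  (7 - 42.7857)^2 = 1280.6173
  (28 - 42.7857)^2 = 218.6173
  (3 - 42.7857)^2 = 1582.9031
  (27 - 42.7857)^2 = 249.1888
  (72 - 42.7857)^2 = 853.4745
  (71 - 42.7857)^2 = 796.0459
  (1 - 42.7857)^2 = 1746.0459
  (6 - 42.7857)^2 = 1353.1888
  (95 - 42.7857)^2 = 2726.3316
  (27 - 42.7857)^2 = 249.1888
  (93 - 42.7857)^2 = 2521.4745
  (45 - 42.7857)^2 = 4.9031
Step 3: Sum of squared deviations = 14608.3571
Step 4: Population variance = 14608.3571 / 14 = 1043.4541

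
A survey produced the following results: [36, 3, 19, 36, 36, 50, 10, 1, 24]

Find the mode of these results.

36

Step 1: Count the frequency of each value:
  1: appears 1 time(s)
  3: appears 1 time(s)
  10: appears 1 time(s)
  19: appears 1 time(s)
  24: appears 1 time(s)
  36: appears 3 time(s)
  50: appears 1 time(s)
Step 2: The value 36 appears most frequently (3 times).
Step 3: Mode = 36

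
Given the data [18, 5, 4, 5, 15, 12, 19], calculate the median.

12

Step 1: Sort the data in ascending order: [4, 5, 5, 12, 15, 18, 19]
Step 2: The number of values is n = 7.
Step 3: Since n is odd, the median is the middle value at position 4: 12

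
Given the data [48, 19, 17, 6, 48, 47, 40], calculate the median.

40

Step 1: Sort the data in ascending order: [6, 17, 19, 40, 47, 48, 48]
Step 2: The number of values is n = 7.
Step 3: Since n is odd, the median is the middle value at position 4: 40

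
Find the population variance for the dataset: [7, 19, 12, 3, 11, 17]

29.9167

Step 1: Compute the mean: (7 + 19 + 12 + 3 + 11 + 17) / 6 = 11.5
Step 2: Compute squared deviations from the mean:
  (7 - 11.5)^2 = 20.25
  (19 - 11.5)^2 = 56.25
  (12 - 11.5)^2 = 0.25
  (3 - 11.5)^2 = 72.25
  (11 - 11.5)^2 = 0.25
  (17 - 11.5)^2 = 30.25
Step 3: Sum of squared deviations = 179.5
Step 4: Population variance = 179.5 / 6 = 29.9167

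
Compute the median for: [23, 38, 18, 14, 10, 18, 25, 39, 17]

18

Step 1: Sort the data in ascending order: [10, 14, 17, 18, 18, 23, 25, 38, 39]
Step 2: The number of values is n = 9.
Step 3: Since n is odd, the median is the middle value at position 5: 18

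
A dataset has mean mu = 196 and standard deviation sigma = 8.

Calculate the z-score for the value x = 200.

0.5

Step 1: Recall the z-score formula: z = (x - mu) / sigma
Step 2: Substitute values: z = (200 - 196) / 8
Step 3: z = 4 / 8 = 0.5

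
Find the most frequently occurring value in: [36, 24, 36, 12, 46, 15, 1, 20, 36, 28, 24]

36

Step 1: Count the frequency of each value:
  1: appears 1 time(s)
  12: appears 1 time(s)
  15: appears 1 time(s)
  20: appears 1 time(s)
  24: appears 2 time(s)
  28: appears 1 time(s)
  36: appears 3 time(s)
  46: appears 1 time(s)
Step 2: The value 36 appears most frequently (3 times).
Step 3: Mode = 36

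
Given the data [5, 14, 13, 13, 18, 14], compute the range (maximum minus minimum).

13

Step 1: Identify the maximum value: max = 18
Step 2: Identify the minimum value: min = 5
Step 3: Range = max - min = 18 - 5 = 13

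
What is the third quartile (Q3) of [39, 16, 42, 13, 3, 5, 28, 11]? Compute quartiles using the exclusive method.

36.25

Step 1: Sort the data: [3, 5, 11, 13, 16, 28, 39, 42]
Step 2: n = 8
Step 3: Using the exclusive quartile method:
  Q1 = 6.5
  Q2 (median) = 14.5
  Q3 = 36.25
  IQR = Q3 - Q1 = 36.25 - 6.5 = 29.75
Step 4: Q3 = 36.25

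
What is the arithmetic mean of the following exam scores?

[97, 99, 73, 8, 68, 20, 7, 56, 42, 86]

55.6

Step 1: Sum all values: 97 + 99 + 73 + 8 + 68 + 20 + 7 + 56 + 42 + 86 = 556
Step 2: Count the number of values: n = 10
Step 3: Mean = sum / n = 556 / 10 = 55.6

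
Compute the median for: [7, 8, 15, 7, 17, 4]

7.5

Step 1: Sort the data in ascending order: [4, 7, 7, 8, 15, 17]
Step 2: The number of values is n = 6.
Step 3: Since n is even, the median is the average of positions 3 and 4:
  Median = (7 + 8) / 2 = 7.5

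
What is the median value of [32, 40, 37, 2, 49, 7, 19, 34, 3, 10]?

25.5

Step 1: Sort the data in ascending order: [2, 3, 7, 10, 19, 32, 34, 37, 40, 49]
Step 2: The number of values is n = 10.
Step 3: Since n is even, the median is the average of positions 5 and 6:
  Median = (19 + 32) / 2 = 25.5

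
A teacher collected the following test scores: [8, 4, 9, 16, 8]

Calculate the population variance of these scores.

15.2

Step 1: Compute the mean: (8 + 4 + 9 + 16 + 8) / 5 = 9
Step 2: Compute squared deviations from the mean:
  (8 - 9)^2 = 1
  (4 - 9)^2 = 25
  (9 - 9)^2 = 0
  (16 - 9)^2 = 49
  (8 - 9)^2 = 1
Step 3: Sum of squared deviations = 76
Step 4: Population variance = 76 / 5 = 15.2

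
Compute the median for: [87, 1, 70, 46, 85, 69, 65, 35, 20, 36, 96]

65

Step 1: Sort the data in ascending order: [1, 20, 35, 36, 46, 65, 69, 70, 85, 87, 96]
Step 2: The number of values is n = 11.
Step 3: Since n is odd, the median is the middle value at position 6: 65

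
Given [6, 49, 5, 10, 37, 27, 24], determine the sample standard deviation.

16.6819

Step 1: Compute the mean: 22.5714
Step 2: Sum of squared deviations from the mean: 1669.7143
Step 3: Sample variance = 1669.7143 / 6 = 278.2857
Step 4: Standard deviation = sqrt(278.2857) = 16.6819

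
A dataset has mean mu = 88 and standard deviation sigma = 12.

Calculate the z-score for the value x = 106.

1.5

Step 1: Recall the z-score formula: z = (x - mu) / sigma
Step 2: Substitute values: z = (106 - 88) / 12
Step 3: z = 18 / 12 = 1.5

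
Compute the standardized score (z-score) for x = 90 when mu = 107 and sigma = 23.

-0.7391

Step 1: Recall the z-score formula: z = (x - mu) / sigma
Step 2: Substitute values: z = (90 - 107) / 23
Step 3: z = -17 / 23 = -0.7391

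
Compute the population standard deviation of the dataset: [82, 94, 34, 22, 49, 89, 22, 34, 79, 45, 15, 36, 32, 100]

28.779

Step 1: Compute the mean: 52.3571
Step 2: Sum of squared deviations from the mean: 11595.2143
Step 3: Population variance = 11595.2143 / 14 = 828.2296
Step 4: Standard deviation = sqrt(828.2296) = 28.779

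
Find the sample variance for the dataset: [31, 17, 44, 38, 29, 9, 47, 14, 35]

179.75

Step 1: Compute the mean: (31 + 17 + 44 + 38 + 29 + 9 + 47 + 14 + 35) / 9 = 29.3333
Step 2: Compute squared deviations from the mean:
  (31 - 29.3333)^2 = 2.7778
  (17 - 29.3333)^2 = 152.1111
  (44 - 29.3333)^2 = 215.1111
  (38 - 29.3333)^2 = 75.1111
  (29 - 29.3333)^2 = 0.1111
  (9 - 29.3333)^2 = 413.4444
  (47 - 29.3333)^2 = 312.1111
  (14 - 29.3333)^2 = 235.1111
  (35 - 29.3333)^2 = 32.1111
Step 3: Sum of squared deviations = 1438
Step 4: Sample variance = 1438 / 8 = 179.75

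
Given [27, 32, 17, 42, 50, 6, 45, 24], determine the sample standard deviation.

14.9374

Step 1: Compute the mean: 30.375
Step 2: Sum of squared deviations from the mean: 1561.875
Step 3: Sample variance = 1561.875 / 7 = 223.125
Step 4: Standard deviation = sqrt(223.125) = 14.9374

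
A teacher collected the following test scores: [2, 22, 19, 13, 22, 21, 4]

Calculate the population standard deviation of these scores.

7.9591

Step 1: Compute the mean: 14.7143
Step 2: Sum of squared deviations from the mean: 443.4286
Step 3: Population variance = 443.4286 / 7 = 63.3469
Step 4: Standard deviation = sqrt(63.3469) = 7.9591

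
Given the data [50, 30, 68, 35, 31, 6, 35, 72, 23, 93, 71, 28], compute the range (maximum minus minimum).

87

Step 1: Identify the maximum value: max = 93
Step 2: Identify the minimum value: min = 6
Step 3: Range = max - min = 93 - 6 = 87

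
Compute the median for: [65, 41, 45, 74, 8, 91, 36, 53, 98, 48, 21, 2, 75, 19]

46.5

Step 1: Sort the data in ascending order: [2, 8, 19, 21, 36, 41, 45, 48, 53, 65, 74, 75, 91, 98]
Step 2: The number of values is n = 14.
Step 3: Since n is even, the median is the average of positions 7 and 8:
  Median = (45 + 48) / 2 = 46.5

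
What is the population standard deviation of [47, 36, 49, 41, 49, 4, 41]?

14.6427

Step 1: Compute the mean: 38.1429
Step 2: Sum of squared deviations from the mean: 1500.8571
Step 3: Population variance = 1500.8571 / 7 = 214.4082
Step 4: Standard deviation = sqrt(214.4082) = 14.6427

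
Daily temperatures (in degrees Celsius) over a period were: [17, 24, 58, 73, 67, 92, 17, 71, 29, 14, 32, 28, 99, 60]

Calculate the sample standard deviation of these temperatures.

29.0374

Step 1: Compute the mean: 48.6429
Step 2: Sum of squared deviations from the mean: 10961.2143
Step 3: Sample variance = 10961.2143 / 13 = 843.1703
Step 4: Standard deviation = sqrt(843.1703) = 29.0374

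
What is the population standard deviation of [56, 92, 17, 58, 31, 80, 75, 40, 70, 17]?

25.0966

Step 1: Compute the mean: 53.6
Step 2: Sum of squared deviations from the mean: 6298.4
Step 3: Population variance = 6298.4 / 10 = 629.84
Step 4: Standard deviation = sqrt(629.84) = 25.0966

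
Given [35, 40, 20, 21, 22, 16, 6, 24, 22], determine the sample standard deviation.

9.9177

Step 1: Compute the mean: 22.8889
Step 2: Sum of squared deviations from the mean: 786.8889
Step 3: Sample variance = 786.8889 / 8 = 98.3611
Step 4: Standard deviation = sqrt(98.3611) = 9.9177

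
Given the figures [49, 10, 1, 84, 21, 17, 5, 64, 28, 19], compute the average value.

29.8

Step 1: Sum all values: 49 + 10 + 1 + 84 + 21 + 17 + 5 + 64 + 28 + 19 = 298
Step 2: Count the number of values: n = 10
Step 3: Mean = sum / n = 298 / 10 = 29.8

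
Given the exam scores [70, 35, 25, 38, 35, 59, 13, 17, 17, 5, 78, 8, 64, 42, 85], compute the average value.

39.4

Step 1: Sum all values: 70 + 35 + 25 + 38 + 35 + 59 + 13 + 17 + 17 + 5 + 78 + 8 + 64 + 42 + 85 = 591
Step 2: Count the number of values: n = 15
Step 3: Mean = sum / n = 591 / 15 = 39.4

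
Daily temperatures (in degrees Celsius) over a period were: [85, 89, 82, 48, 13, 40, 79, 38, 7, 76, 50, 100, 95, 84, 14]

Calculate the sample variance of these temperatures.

1016.4286

Step 1: Compute the mean: (85 + 89 + 82 + 48 + 13 + 40 + 79 + 38 + 7 + 76 + 50 + 100 + 95 + 84 + 14) / 15 = 60
Step 2: Compute squared deviations from the mean:
  (85 - 60)^2 = 625
  (89 - 60)^2 = 841
  (82 - 60)^2 = 484
  (48 - 60)^2 = 144
  (13 - 60)^2 = 2209
  (40 - 60)^2 = 400
  (79 - 60)^2 = 361
  (38 - 60)^2 = 484
  (7 - 60)^2 = 2809
  (76 - 60)^2 = 256
  (50 - 60)^2 = 100
  (100 - 60)^2 = 1600
  (95 - 60)^2 = 1225
  (84 - 60)^2 = 576
  (14 - 60)^2 = 2116
Step 3: Sum of squared deviations = 14230
Step 4: Sample variance = 14230 / 14 = 1016.4286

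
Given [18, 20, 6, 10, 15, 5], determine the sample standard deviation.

6.2823

Step 1: Compute the mean: 12.3333
Step 2: Sum of squared deviations from the mean: 197.3333
Step 3: Sample variance = 197.3333 / 5 = 39.4667
Step 4: Standard deviation = sqrt(39.4667) = 6.2823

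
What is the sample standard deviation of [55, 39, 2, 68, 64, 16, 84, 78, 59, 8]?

29.511

Step 1: Compute the mean: 47.3
Step 2: Sum of squared deviations from the mean: 7838.1
Step 3: Sample variance = 7838.1 / 9 = 870.9
Step 4: Standard deviation = sqrt(870.9) = 29.511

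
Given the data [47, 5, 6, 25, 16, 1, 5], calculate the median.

6

Step 1: Sort the data in ascending order: [1, 5, 5, 6, 16, 25, 47]
Step 2: The number of values is n = 7.
Step 3: Since n is odd, the median is the middle value at position 4: 6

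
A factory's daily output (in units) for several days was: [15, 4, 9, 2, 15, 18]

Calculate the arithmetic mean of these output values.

10.5

Step 1: Sum all values: 15 + 4 + 9 + 2 + 15 + 18 = 63
Step 2: Count the number of values: n = 6
Step 3: Mean = sum / n = 63 / 6 = 10.5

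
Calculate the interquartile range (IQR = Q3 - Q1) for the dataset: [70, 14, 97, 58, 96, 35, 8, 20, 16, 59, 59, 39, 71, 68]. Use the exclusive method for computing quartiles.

51.25

Step 1: Sort the data: [8, 14, 16, 20, 35, 39, 58, 59, 59, 68, 70, 71, 96, 97]
Step 2: n = 14
Step 3: Using the exclusive quartile method:
  Q1 = 19
  Q2 (median) = 58.5
  Q3 = 70.25
  IQR = Q3 - Q1 = 70.25 - 19 = 51.25
Step 4: IQR = 51.25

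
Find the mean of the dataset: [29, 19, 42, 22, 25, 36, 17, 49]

29.875

Step 1: Sum all values: 29 + 19 + 42 + 22 + 25 + 36 + 17 + 49 = 239
Step 2: Count the number of values: n = 8
Step 3: Mean = sum / n = 239 / 8 = 29.875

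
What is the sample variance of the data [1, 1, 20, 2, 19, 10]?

79.7667

Step 1: Compute the mean: (1 + 1 + 20 + 2 + 19 + 10) / 6 = 8.8333
Step 2: Compute squared deviations from the mean:
  (1 - 8.8333)^2 = 61.3611
  (1 - 8.8333)^2 = 61.3611
  (20 - 8.8333)^2 = 124.6944
  (2 - 8.8333)^2 = 46.6944
  (19 - 8.8333)^2 = 103.3611
  (10 - 8.8333)^2 = 1.3611
Step 3: Sum of squared deviations = 398.8333
Step 4: Sample variance = 398.8333 / 5 = 79.7667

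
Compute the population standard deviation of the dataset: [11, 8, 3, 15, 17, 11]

4.5613

Step 1: Compute the mean: 10.8333
Step 2: Sum of squared deviations from the mean: 124.8333
Step 3: Population variance = 124.8333 / 6 = 20.8056
Step 4: Standard deviation = sqrt(20.8056) = 4.5613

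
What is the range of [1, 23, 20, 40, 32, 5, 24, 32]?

39

Step 1: Identify the maximum value: max = 40
Step 2: Identify the minimum value: min = 1
Step 3: Range = max - min = 40 - 1 = 39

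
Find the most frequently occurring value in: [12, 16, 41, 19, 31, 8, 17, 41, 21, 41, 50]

41

Step 1: Count the frequency of each value:
  8: appears 1 time(s)
  12: appears 1 time(s)
  16: appears 1 time(s)
  17: appears 1 time(s)
  19: appears 1 time(s)
  21: appears 1 time(s)
  31: appears 1 time(s)
  41: appears 3 time(s)
  50: appears 1 time(s)
Step 2: The value 41 appears most frequently (3 times).
Step 3: Mode = 41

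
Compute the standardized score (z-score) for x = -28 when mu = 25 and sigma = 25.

-2.12

Step 1: Recall the z-score formula: z = (x - mu) / sigma
Step 2: Substitute values: z = (-28 - 25) / 25
Step 3: z = -53 / 25 = -2.12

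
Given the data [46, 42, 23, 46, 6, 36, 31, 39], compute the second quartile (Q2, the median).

37.5

Step 1: Sort the data: [6, 23, 31, 36, 39, 42, 46, 46]
Step 2: n = 8
Step 3: Q2 is the median. Since n is even, it is the average of the values at positions 4 and 5:
  Q2 = (36 + 39) / 2 = 37.5
Step 4: Q2 = 37.5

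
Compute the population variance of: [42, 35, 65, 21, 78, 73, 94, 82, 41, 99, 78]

602.2314

Step 1: Compute the mean: (42 + 35 + 65 + 21 + 78 + 73 + 94 + 82 + 41 + 99 + 78) / 11 = 64.3636
Step 2: Compute squared deviations from the mean:
  (42 - 64.3636)^2 = 500.1322
  (35 - 64.3636)^2 = 862.2231
  (65 - 64.3636)^2 = 0.405
  (21 - 64.3636)^2 = 1880.405
  (78 - 64.3636)^2 = 185.9504
  (73 - 64.3636)^2 = 74.5868
  (94 - 64.3636)^2 = 878.314
  (82 - 64.3636)^2 = 311.0413
  (41 - 64.3636)^2 = 545.8595
  (99 - 64.3636)^2 = 1199.6777
  (78 - 64.3636)^2 = 185.9504
Step 3: Sum of squared deviations = 6624.5455
Step 4: Population variance = 6624.5455 / 11 = 602.2314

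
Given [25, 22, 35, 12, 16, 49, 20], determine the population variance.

136.8163

Step 1: Compute the mean: (25 + 22 + 35 + 12 + 16 + 49 + 20) / 7 = 25.5714
Step 2: Compute squared deviations from the mean:
  (25 - 25.5714)^2 = 0.3265
  (22 - 25.5714)^2 = 12.7551
  (35 - 25.5714)^2 = 88.898
  (12 - 25.5714)^2 = 184.1837
  (16 - 25.5714)^2 = 91.6122
  (49 - 25.5714)^2 = 548.898
  (20 - 25.5714)^2 = 31.0408
Step 3: Sum of squared deviations = 957.7143
Step 4: Population variance = 957.7143 / 7 = 136.8163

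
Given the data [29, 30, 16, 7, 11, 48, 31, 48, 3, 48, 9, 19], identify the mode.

48

Step 1: Count the frequency of each value:
  3: appears 1 time(s)
  7: appears 1 time(s)
  9: appears 1 time(s)
  11: appears 1 time(s)
  16: appears 1 time(s)
  19: appears 1 time(s)
  29: appears 1 time(s)
  30: appears 1 time(s)
  31: appears 1 time(s)
  48: appears 3 time(s)
Step 2: The value 48 appears most frequently (3 times).
Step 3: Mode = 48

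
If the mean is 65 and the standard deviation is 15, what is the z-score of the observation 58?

-0.4667

Step 1: Recall the z-score formula: z = (x - mu) / sigma
Step 2: Substitute values: z = (58 - 65) / 15
Step 3: z = -7 / 15 = -0.4667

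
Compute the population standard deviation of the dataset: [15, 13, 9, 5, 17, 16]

4.2328

Step 1: Compute the mean: 12.5
Step 2: Sum of squared deviations from the mean: 107.5
Step 3: Population variance = 107.5 / 6 = 17.9167
Step 4: Standard deviation = sqrt(17.9167) = 4.2328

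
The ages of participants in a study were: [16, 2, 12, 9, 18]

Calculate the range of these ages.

16

Step 1: Identify the maximum value: max = 18
Step 2: Identify the minimum value: min = 2
Step 3: Range = max - min = 18 - 2 = 16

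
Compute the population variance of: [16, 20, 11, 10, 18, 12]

13.9167

Step 1: Compute the mean: (16 + 20 + 11 + 10 + 18 + 12) / 6 = 14.5
Step 2: Compute squared deviations from the mean:
  (16 - 14.5)^2 = 2.25
  (20 - 14.5)^2 = 30.25
  (11 - 14.5)^2 = 12.25
  (10 - 14.5)^2 = 20.25
  (18 - 14.5)^2 = 12.25
  (12 - 14.5)^2 = 6.25
Step 3: Sum of squared deviations = 83.5
Step 4: Population variance = 83.5 / 6 = 13.9167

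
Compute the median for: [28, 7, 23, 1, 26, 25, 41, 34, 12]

25

Step 1: Sort the data in ascending order: [1, 7, 12, 23, 25, 26, 28, 34, 41]
Step 2: The number of values is n = 9.
Step 3: Since n is odd, the median is the middle value at position 5: 25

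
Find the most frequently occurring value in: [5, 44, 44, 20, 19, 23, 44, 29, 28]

44

Step 1: Count the frequency of each value:
  5: appears 1 time(s)
  19: appears 1 time(s)
  20: appears 1 time(s)
  23: appears 1 time(s)
  28: appears 1 time(s)
  29: appears 1 time(s)
  44: appears 3 time(s)
Step 2: The value 44 appears most frequently (3 times).
Step 3: Mode = 44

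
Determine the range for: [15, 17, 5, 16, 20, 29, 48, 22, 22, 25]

43

Step 1: Identify the maximum value: max = 48
Step 2: Identify the minimum value: min = 5
Step 3: Range = max - min = 48 - 5 = 43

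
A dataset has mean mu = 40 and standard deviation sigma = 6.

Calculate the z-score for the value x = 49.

1.5

Step 1: Recall the z-score formula: z = (x - mu) / sigma
Step 2: Substitute values: z = (49 - 40) / 6
Step 3: z = 9 / 6 = 1.5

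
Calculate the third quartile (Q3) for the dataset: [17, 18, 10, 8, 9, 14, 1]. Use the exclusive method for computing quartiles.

17

Step 1: Sort the data: [1, 8, 9, 10, 14, 17, 18]
Step 2: n = 7
Step 3: Using the exclusive quartile method:
  Q1 = 8
  Q2 (median) = 10
  Q3 = 17
  IQR = Q3 - Q1 = 17 - 8 = 9
Step 4: Q3 = 17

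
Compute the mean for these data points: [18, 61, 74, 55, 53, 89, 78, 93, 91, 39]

65.1

Step 1: Sum all values: 18 + 61 + 74 + 55 + 53 + 89 + 78 + 93 + 91 + 39 = 651
Step 2: Count the number of values: n = 10
Step 3: Mean = sum / n = 651 / 10 = 65.1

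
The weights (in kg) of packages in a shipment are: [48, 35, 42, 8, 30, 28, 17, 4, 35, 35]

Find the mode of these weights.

35

Step 1: Count the frequency of each value:
  4: appears 1 time(s)
  8: appears 1 time(s)
  17: appears 1 time(s)
  28: appears 1 time(s)
  30: appears 1 time(s)
  35: appears 3 time(s)
  42: appears 1 time(s)
  48: appears 1 time(s)
Step 2: The value 35 appears most frequently (3 times).
Step 3: Mode = 35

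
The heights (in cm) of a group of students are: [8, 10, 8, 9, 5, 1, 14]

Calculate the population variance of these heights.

14.1224

Step 1: Compute the mean: (8 + 10 + 8 + 9 + 5 + 1 + 14) / 7 = 7.8571
Step 2: Compute squared deviations from the mean:
  (8 - 7.8571)^2 = 0.0204
  (10 - 7.8571)^2 = 4.5918
  (8 - 7.8571)^2 = 0.0204
  (9 - 7.8571)^2 = 1.3061
  (5 - 7.8571)^2 = 8.1633
  (1 - 7.8571)^2 = 47.0204
  (14 - 7.8571)^2 = 37.7347
Step 3: Sum of squared deviations = 98.8571
Step 4: Population variance = 98.8571 / 7 = 14.1224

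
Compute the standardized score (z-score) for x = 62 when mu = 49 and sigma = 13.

1

Step 1: Recall the z-score formula: z = (x - mu) / sigma
Step 2: Substitute values: z = (62 - 49) / 13
Step 3: z = 13 / 13 = 1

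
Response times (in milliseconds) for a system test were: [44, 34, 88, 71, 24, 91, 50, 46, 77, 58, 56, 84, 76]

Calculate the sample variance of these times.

458.6026

Step 1: Compute the mean: (44 + 34 + 88 + 71 + 24 + 91 + 50 + 46 + 77 + 58 + 56 + 84 + 76) / 13 = 61.4615
Step 2: Compute squared deviations from the mean:
  (44 - 61.4615)^2 = 304.9053
  (34 - 61.4615)^2 = 754.1361
  (88 - 61.4615)^2 = 704.2899
  (71 - 61.4615)^2 = 90.9822
  (24 - 61.4615)^2 = 1403.3669
  (91 - 61.4615)^2 = 872.5207
  (50 - 61.4615)^2 = 131.3669
  (46 - 61.4615)^2 = 239.0592
  (77 - 61.4615)^2 = 241.4438
  (58 - 61.4615)^2 = 11.9822
  (56 - 61.4615)^2 = 29.8284
  (84 - 61.4615)^2 = 507.9822
  (76 - 61.4615)^2 = 211.3669
Step 3: Sum of squared deviations = 5503.2308
Step 4: Sample variance = 5503.2308 / 12 = 458.6026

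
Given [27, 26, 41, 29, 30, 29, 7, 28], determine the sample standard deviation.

9.3723

Step 1: Compute the mean: 27.125
Step 2: Sum of squared deviations from the mean: 614.875
Step 3: Sample variance = 614.875 / 7 = 87.8393
Step 4: Standard deviation = sqrt(87.8393) = 9.3723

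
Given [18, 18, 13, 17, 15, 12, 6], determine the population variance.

15.8367

Step 1: Compute the mean: (18 + 18 + 13 + 17 + 15 + 12 + 6) / 7 = 14.1429
Step 2: Compute squared deviations from the mean:
  (18 - 14.1429)^2 = 14.8776
  (18 - 14.1429)^2 = 14.8776
  (13 - 14.1429)^2 = 1.3061
  (17 - 14.1429)^2 = 8.1633
  (15 - 14.1429)^2 = 0.7347
  (12 - 14.1429)^2 = 4.5918
  (6 - 14.1429)^2 = 66.3061
Step 3: Sum of squared deviations = 110.8571
Step 4: Population variance = 110.8571 / 7 = 15.8367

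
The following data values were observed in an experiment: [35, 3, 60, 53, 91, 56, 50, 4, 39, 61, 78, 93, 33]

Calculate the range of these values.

90

Step 1: Identify the maximum value: max = 93
Step 2: Identify the minimum value: min = 3
Step 3: Range = max - min = 93 - 3 = 90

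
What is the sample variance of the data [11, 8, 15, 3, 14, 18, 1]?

40

Step 1: Compute the mean: (11 + 8 + 15 + 3 + 14 + 18 + 1) / 7 = 10
Step 2: Compute squared deviations from the mean:
  (11 - 10)^2 = 1
  (8 - 10)^2 = 4
  (15 - 10)^2 = 25
  (3 - 10)^2 = 49
  (14 - 10)^2 = 16
  (18 - 10)^2 = 64
  (1 - 10)^2 = 81
Step 3: Sum of squared deviations = 240
Step 4: Sample variance = 240 / 6 = 40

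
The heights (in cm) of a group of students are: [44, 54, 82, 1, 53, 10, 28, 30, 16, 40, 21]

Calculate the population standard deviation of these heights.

22.1744

Step 1: Compute the mean: 34.4545
Step 2: Sum of squared deviations from the mean: 5408.7273
Step 3: Population variance = 5408.7273 / 11 = 491.7025
Step 4: Standard deviation = sqrt(491.7025) = 22.1744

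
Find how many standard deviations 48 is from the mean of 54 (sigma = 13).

-0.4615

Step 1: Recall the z-score formula: z = (x - mu) / sigma
Step 2: Substitute values: z = (48 - 54) / 13
Step 3: z = -6 / 13 = -0.4615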